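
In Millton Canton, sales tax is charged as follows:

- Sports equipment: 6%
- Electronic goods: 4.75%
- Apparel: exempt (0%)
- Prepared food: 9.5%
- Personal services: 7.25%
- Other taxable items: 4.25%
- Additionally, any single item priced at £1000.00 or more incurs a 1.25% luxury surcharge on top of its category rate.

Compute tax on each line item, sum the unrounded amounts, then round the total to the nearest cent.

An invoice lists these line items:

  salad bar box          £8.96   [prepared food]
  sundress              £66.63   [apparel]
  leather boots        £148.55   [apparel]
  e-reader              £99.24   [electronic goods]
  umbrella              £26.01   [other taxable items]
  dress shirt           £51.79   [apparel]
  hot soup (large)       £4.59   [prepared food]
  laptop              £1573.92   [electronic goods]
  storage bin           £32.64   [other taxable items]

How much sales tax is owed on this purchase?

Salad bar box £8.96: prepared food → 9.5% → £0.8512
Sundress £66.63: apparel → 0% → £0.00
Leather boots £148.55: apparel → 0% → £0.00
E-reader £99.24: electronic goods → 4.75% → £4.7139
Umbrella £26.01: other taxable items → 4.25% → £1.105425
Dress shirt £51.79: apparel → 0% → £0.00
Hot soup (large) £4.59: prepared food → 9.5% → £0.43605
Laptop £1573.92: electronic goods → 4.75% + 1.25% surcharge = 6% → £94.4352
Storage bin £32.64: other taxable items → 4.25% → £1.3872
Unrounded tax sum = £102.928975 → £102.93

£102.93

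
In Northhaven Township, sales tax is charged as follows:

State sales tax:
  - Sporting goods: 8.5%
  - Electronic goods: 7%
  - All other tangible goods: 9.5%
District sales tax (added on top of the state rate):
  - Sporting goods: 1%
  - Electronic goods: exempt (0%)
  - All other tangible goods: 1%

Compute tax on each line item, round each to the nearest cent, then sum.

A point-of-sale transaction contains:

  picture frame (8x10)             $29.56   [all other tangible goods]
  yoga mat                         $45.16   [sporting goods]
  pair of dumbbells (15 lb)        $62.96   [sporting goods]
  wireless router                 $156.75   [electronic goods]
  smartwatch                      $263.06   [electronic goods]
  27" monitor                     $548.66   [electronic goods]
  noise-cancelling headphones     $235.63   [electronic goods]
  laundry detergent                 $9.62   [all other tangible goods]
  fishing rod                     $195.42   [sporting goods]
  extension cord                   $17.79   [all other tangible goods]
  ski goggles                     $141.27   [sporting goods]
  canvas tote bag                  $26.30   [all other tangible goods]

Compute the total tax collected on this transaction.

Picture frame (8x10) $29.56: all other tangible goods → 9.5% + 1% district = 10.5% → $3.10
Yoga mat $45.16: sporting goods → 8.5% + 1% district = 9.5% → $4.29
Pair of dumbbells (15 lb) $62.96: sporting goods → 8.5% + 1% district = 9.5% → $5.98
Wireless router $156.75: electronic goods → 7% + 0% district = 7% → $10.97
Smartwatch $263.06: electronic goods → 7% + 0% district = 7% → $18.41
27" monitor $548.66: electronic goods → 7% + 0% district = 7% → $38.41
Noise-cancelling headphones $235.63: electronic goods → 7% + 0% district = 7% → $16.49
Laundry detergent $9.62: all other tangible goods → 9.5% + 1% district = 10.5% → $1.01
Fishing rod $195.42: sporting goods → 8.5% + 1% district = 9.5% → $18.56
Extension cord $17.79: all other tangible goods → 9.5% + 1% district = 10.5% → $1.87
Ski goggles $141.27: sporting goods → 8.5% + 1% district = 9.5% → $13.42
Canvas tote bag $26.30: all other tangible goods → 9.5% + 1% district = 10.5% → $2.76
Total tax = $3.10 + $4.29 + $5.98 + $10.97 + $18.41 + $38.41 + $16.49 + $1.01 + $18.56 + $1.87 + $13.42 + $2.76 = $135.27

$135.27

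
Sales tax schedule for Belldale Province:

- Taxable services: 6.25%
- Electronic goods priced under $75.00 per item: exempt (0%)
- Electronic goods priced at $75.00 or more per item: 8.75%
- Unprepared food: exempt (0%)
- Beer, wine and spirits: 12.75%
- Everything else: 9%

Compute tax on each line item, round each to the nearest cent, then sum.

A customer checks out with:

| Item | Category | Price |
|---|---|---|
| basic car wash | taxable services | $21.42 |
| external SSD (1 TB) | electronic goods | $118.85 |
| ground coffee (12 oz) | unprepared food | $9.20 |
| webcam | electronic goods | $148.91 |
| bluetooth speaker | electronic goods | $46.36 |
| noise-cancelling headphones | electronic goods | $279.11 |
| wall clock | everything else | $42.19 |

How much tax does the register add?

$52.99

Basic car wash $21.42: taxable services → 6.25% → $1.34
External SSD (1 TB) $118.85: electronic goods, $75.00 or more → 8.75% → $10.40
Ground coffee (12 oz) $9.20: unprepared food → 0% → $0.00
Webcam $148.91: electronic goods, $75.00 or more → 8.75% → $13.03
Bluetooth speaker $46.36: electronic goods, under $75.00 → 0% → $0.00
Noise-cancelling headphones $279.11: electronic goods, $75.00 or more → 8.75% → $24.42
Wall clock $42.19: everything else → 9% → $3.80
Total tax = $1.34 + $10.40 + $13.03 + $24.42 + $3.80 = $52.99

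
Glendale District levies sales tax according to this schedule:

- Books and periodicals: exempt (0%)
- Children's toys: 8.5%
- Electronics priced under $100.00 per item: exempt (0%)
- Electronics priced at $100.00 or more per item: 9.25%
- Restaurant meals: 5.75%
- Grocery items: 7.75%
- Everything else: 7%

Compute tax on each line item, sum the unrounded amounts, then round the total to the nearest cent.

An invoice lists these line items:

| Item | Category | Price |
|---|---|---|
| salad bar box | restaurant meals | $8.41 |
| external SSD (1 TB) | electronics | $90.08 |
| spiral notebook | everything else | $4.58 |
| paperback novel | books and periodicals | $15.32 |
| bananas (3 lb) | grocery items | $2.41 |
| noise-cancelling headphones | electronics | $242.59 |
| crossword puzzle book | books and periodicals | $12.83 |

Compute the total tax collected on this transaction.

$23.43

Salad bar box $8.41: restaurant meals → 5.75% → $0.483575
External SSD (1 TB) $90.08: electronics, under $100.00 → 0% → $0.00
Spiral notebook $4.58: everything else → 7% → $0.3206
Paperback novel $15.32: books and periodicals → 0% → $0.00
Bananas (3 lb) $2.41: grocery items → 7.75% → $0.186775
Noise-cancelling headphones $242.59: electronics, $100.00 or more → 9.25% → $22.439575
Crossword puzzle book $12.83: books and periodicals → 0% → $0.00
Unrounded tax sum = $23.430525 → $23.43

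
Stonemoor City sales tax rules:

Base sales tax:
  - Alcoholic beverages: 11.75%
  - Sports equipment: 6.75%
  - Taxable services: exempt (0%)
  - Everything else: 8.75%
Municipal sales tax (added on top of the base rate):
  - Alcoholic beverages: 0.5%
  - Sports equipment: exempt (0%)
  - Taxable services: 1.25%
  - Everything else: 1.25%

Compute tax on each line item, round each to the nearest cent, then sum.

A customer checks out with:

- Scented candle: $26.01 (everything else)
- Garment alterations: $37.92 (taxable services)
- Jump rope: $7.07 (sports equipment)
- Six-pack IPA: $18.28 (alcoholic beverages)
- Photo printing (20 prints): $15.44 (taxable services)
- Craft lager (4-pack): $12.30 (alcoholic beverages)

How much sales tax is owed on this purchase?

$7.49

Scented candle $26.01: everything else → 8.75% + 1.25% municipal = 10% → $2.60
Garment alterations $37.92: taxable services → 0% + 1.25% municipal = 1.25% → $0.47
Jump rope $7.07: sports equipment → 6.75% + 0% municipal = 6.75% → $0.48
Six-pack IPA $18.28: alcoholic beverages → 11.75% + 0.5% municipal = 12.25% → $2.24
Photo printing (20 prints) $15.44: taxable services → 0% + 1.25% municipal = 1.25% → $0.19
Craft lager (4-pack) $12.30: alcoholic beverages → 11.75% + 0.5% municipal = 12.25% → $1.51
Total tax = $2.60 + $0.47 + $0.48 + $2.24 + $0.19 + $1.51 = $7.49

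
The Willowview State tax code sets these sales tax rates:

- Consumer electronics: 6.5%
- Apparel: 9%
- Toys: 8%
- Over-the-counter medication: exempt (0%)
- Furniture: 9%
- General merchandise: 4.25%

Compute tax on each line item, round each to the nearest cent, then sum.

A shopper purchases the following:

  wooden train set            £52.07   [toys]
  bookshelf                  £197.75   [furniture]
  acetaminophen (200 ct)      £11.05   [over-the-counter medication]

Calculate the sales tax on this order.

Wooden train set £52.07: toys → 8% → £4.17
Bookshelf £197.75: furniture → 9% → £17.80
Acetaminophen (200 ct) £11.05: over-the-counter medication → 0% → £0.00
Total tax = £4.17 + £17.80 = £21.97

£21.97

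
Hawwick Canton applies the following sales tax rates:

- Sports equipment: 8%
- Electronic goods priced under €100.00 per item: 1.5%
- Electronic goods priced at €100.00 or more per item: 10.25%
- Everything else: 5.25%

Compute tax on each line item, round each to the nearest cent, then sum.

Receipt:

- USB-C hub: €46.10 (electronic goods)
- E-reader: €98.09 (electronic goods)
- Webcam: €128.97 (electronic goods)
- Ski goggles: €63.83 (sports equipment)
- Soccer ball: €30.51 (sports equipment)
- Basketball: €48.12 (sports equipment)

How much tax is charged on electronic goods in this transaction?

€15.38

USB-C hub €46.10: electronic goods, under €100.00 → 1.5% → €0.69
E-reader €98.09: electronic goods, under €100.00 → 1.5% → €1.47
Webcam €128.97: electronic goods, €100.00 or more → 10.25% → €13.22
Tax on electronic goods = €0.69 + €1.47 + €13.22 = €15.38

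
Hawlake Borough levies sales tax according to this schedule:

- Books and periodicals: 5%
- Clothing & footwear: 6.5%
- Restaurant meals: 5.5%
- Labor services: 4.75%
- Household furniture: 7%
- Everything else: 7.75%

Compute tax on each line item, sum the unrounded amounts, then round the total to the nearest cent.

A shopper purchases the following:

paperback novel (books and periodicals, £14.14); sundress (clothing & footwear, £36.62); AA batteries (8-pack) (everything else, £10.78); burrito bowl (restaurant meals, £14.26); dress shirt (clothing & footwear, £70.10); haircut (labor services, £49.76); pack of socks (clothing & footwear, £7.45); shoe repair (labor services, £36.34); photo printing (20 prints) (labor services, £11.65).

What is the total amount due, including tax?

Paperback novel £14.14: books and periodicals → 5% → £0.707
Sundress £36.62: clothing & footwear → 6.5% → £2.3803
AA batteries (8-pack) £10.78: everything else → 7.75% → £0.83545
Burrito bowl £14.26: restaurant meals → 5.5% → £0.7843
Dress shirt £70.10: clothing & footwear → 6.5% → £4.5565
Haircut £49.76: labor services → 4.75% → £2.3636
Pack of socks £7.45: clothing & footwear → 6.5% → £0.48425
Shoe repair £36.34: labor services → 4.75% → £1.72615
Photo printing (20 prints) £11.65: labor services → 4.75% → £0.553375
Subtotal = £251.10; unrounded tax = £14.390925 → £14.39; total due = £265.49

£265.49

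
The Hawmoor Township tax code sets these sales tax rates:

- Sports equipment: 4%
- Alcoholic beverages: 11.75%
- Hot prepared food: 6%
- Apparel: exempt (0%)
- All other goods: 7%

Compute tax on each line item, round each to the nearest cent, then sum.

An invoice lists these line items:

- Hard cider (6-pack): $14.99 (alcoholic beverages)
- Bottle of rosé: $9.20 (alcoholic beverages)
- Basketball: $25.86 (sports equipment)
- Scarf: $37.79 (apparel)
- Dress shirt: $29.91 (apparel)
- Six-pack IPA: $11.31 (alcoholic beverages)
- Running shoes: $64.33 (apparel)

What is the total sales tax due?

$5.20

Hard cider (6-pack) $14.99: alcoholic beverages → 11.75% → $1.76
Bottle of rosé $9.20: alcoholic beverages → 11.75% → $1.08
Basketball $25.86: sports equipment → 4% → $1.03
Scarf $37.79: apparel → 0% → $0.00
Dress shirt $29.91: apparel → 0% → $0.00
Six-pack IPA $11.31: alcoholic beverages → 11.75% → $1.33
Running shoes $64.33: apparel → 0% → $0.00
Total tax = $1.76 + $1.08 + $1.03 + $1.33 = $5.20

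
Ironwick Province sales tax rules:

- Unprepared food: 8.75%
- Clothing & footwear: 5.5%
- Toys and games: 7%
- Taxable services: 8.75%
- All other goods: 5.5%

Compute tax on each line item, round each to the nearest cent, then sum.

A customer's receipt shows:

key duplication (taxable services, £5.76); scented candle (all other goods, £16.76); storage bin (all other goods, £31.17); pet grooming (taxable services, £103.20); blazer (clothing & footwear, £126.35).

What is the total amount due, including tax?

£302.35

Key duplication £5.76: taxable services → 8.75% → £0.50
Scented candle £16.76: all other goods → 5.5% → £0.92
Storage bin £31.17: all other goods → 5.5% → £1.71
Pet grooming £103.20: taxable services → 8.75% → £9.03
Blazer £126.35: clothing & footwear → 5.5% → £6.95
Subtotal = £283.24; tax = £19.11; total due = £302.35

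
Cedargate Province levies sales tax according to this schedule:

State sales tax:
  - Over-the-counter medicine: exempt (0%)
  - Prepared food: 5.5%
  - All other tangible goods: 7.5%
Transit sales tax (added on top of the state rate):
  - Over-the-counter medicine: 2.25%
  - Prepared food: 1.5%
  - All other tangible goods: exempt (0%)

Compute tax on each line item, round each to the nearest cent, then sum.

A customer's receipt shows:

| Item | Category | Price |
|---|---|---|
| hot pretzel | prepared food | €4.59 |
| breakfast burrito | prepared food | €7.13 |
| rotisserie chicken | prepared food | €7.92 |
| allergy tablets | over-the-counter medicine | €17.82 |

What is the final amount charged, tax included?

Hot pretzel €4.59: prepared food → 5.5% + 1.5% transit = 7% → €0.32
Breakfast burrito €7.13: prepared food → 5.5% + 1.5% transit = 7% → €0.50
Rotisserie chicken €7.92: prepared food → 5.5% + 1.5% transit = 7% → €0.55
Allergy tablets €17.82: over-the-counter medicine → 0% + 2.25% transit = 2.25% → €0.40
Subtotal = €37.46; tax = €1.77; total due = €39.23

€39.23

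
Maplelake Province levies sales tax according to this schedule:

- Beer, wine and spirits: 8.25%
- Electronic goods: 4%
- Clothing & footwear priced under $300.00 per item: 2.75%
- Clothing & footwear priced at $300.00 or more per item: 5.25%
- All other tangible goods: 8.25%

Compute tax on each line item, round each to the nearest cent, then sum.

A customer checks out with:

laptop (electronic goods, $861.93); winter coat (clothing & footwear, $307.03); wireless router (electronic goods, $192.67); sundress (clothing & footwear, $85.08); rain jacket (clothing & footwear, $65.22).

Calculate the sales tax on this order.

$62.44

Laptop $861.93: electronic goods → 4% → $34.48
Winter coat $307.03: clothing & footwear, $300.00 or more → 5.25% → $16.12
Wireless router $192.67: electronic goods → 4% → $7.71
Sundress $85.08: clothing & footwear, under $300.00 → 2.75% → $2.34
Rain jacket $65.22: clothing & footwear, under $300.00 → 2.75% → $1.79
Total tax = $34.48 + $16.12 + $7.71 + $2.34 + $1.79 = $62.44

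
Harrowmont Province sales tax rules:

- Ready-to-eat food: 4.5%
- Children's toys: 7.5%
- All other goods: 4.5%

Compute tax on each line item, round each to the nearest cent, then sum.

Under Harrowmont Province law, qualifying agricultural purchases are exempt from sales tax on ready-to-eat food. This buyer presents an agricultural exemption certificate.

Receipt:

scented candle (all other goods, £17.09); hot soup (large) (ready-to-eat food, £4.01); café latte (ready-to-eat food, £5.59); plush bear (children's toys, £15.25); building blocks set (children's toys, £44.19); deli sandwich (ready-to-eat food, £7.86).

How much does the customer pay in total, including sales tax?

£99.21

Scented candle £17.09: all other goods → 4.5% → £0.77
Hot soup (large) £4.01: ready-to-eat food, buyer-exempt → 0% → £0.00
Café latte £5.59: ready-to-eat food, buyer-exempt → 0% → £0.00
Plush bear £15.25: children's toys → 7.5% → £1.14
Building blocks set £44.19: children's toys → 7.5% → £3.31
Deli sandwich £7.86: ready-to-eat food, buyer-exempt → 0% → £0.00
Subtotal = £93.99; tax = £5.22; total due = £99.21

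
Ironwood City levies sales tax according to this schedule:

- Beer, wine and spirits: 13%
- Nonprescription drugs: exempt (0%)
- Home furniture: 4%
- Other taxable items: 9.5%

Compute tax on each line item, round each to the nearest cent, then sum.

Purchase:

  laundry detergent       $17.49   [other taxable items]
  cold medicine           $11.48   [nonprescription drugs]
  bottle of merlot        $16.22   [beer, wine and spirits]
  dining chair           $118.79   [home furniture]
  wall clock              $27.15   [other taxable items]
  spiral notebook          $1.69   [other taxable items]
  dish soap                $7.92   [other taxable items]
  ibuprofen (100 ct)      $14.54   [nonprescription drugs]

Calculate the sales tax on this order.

Laundry detergent $17.49: other taxable items → 9.5% → $1.66
Cold medicine $11.48: nonprescription drugs → 0% → $0.00
Bottle of merlot $16.22: beer, wine and spirits → 13% → $2.11
Dining chair $118.79: home furniture → 4% → $4.75
Wall clock $27.15: other taxable items → 9.5% → $2.58
Spiral notebook $1.69: other taxable items → 9.5% → $0.16
Dish soap $7.92: other taxable items → 9.5% → $0.75
Ibuprofen (100 ct) $14.54: nonprescription drugs → 0% → $0.00
Total tax = $1.66 + $2.11 + $4.75 + $2.58 + $0.16 + $0.75 = $12.01

$12.01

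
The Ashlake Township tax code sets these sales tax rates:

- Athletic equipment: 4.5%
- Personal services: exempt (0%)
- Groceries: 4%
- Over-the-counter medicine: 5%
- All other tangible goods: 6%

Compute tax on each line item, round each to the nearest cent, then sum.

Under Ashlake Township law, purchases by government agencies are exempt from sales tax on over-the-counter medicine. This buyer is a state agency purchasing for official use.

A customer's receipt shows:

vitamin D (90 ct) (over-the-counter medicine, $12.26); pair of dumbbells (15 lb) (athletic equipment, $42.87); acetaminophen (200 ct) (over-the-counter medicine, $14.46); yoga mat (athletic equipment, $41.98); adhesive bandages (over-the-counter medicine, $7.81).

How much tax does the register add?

$3.82

Vitamin D (90 ct) $12.26: over-the-counter medicine, buyer-exempt → 0% → $0.00
Pair of dumbbells (15 lb) $42.87: athletic equipment → 4.5% → $1.93
Acetaminophen (200 ct) $14.46: over-the-counter medicine, buyer-exempt → 0% → $0.00
Yoga mat $41.98: athletic equipment → 4.5% → $1.89
Adhesive bandages $7.81: over-the-counter medicine, buyer-exempt → 0% → $0.00
Total tax = $1.93 + $1.89 = $3.82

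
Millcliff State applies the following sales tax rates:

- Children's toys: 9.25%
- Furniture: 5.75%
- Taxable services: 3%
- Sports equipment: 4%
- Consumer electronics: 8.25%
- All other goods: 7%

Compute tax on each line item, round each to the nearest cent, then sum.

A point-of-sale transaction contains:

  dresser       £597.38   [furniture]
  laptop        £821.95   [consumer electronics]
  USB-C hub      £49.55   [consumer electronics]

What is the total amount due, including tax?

Dresser £597.38: furniture → 5.75% → £34.35
Laptop £821.95: consumer electronics → 8.25% → £67.81
USB-C hub £49.55: consumer electronics → 8.25% → £4.09
Subtotal = £1468.88; tax = £106.25; total due = £1575.13

£1575.13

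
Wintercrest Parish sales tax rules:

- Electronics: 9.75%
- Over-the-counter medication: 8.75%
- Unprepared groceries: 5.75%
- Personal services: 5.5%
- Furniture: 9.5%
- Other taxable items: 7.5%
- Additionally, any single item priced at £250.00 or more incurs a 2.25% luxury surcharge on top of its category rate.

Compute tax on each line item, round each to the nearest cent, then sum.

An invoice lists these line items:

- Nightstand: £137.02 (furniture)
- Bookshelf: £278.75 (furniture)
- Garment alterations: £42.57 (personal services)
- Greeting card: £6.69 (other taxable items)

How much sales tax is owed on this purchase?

Nightstand £137.02: furniture → 9.5% → £13.02
Bookshelf £278.75: furniture → 9.5% + 2.25% surcharge = 11.75% → £32.75
Garment alterations £42.57: personal services → 5.5% → £2.34
Greeting card £6.69: other taxable items → 7.5% → £0.50
Total tax = £13.02 + £32.75 + £2.34 + £0.50 = £48.61

£48.61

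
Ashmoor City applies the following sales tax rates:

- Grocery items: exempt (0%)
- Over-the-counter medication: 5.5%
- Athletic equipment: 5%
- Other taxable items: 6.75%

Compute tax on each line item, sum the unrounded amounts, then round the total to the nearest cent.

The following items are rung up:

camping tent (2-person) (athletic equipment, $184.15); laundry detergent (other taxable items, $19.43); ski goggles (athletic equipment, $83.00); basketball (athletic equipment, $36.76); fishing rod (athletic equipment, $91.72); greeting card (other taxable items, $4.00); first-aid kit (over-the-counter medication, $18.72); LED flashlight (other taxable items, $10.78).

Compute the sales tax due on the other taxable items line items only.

$2.31

Laundry detergent $19.43: other taxable items → 6.75% → $1.311525
Greeting card $4.00: other taxable items → 6.75% → $0.27
LED flashlight $10.78: other taxable items → 6.75% → $0.72765
Tax on other taxable items: unrounded sum = $2.309175 → $2.31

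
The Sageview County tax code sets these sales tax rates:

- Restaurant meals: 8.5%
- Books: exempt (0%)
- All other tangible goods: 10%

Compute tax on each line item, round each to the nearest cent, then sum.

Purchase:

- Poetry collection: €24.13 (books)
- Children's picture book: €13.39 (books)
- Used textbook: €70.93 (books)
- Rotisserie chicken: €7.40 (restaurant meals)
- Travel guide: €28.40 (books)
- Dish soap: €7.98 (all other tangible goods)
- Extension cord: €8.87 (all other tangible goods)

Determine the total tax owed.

€2.32

Poetry collection €24.13: books → 0% → €0.00
Children's picture book €13.39: books → 0% → €0.00
Used textbook €70.93: books → 0% → €0.00
Rotisserie chicken €7.40: restaurant meals → 8.5% → €0.63
Travel guide €28.40: books → 0% → €0.00
Dish soap €7.98: all other tangible goods → 10% → €0.80
Extension cord €8.87: all other tangible goods → 10% → €0.89
Total tax = €0.63 + €0.80 + €0.89 = €2.32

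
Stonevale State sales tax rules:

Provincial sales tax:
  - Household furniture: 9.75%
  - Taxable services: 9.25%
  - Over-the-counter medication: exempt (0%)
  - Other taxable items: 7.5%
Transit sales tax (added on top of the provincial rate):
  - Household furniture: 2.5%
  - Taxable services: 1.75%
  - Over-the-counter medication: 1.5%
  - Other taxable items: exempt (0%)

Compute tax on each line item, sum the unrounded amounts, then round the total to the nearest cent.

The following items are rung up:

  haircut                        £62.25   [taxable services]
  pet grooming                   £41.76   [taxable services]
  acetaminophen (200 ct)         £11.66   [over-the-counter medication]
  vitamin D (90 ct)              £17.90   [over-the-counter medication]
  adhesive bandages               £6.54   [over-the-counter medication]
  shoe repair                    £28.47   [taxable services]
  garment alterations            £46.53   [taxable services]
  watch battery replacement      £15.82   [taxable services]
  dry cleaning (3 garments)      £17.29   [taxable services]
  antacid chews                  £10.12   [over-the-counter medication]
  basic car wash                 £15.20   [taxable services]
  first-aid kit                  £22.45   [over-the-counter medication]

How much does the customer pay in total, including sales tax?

Haircut £62.25: taxable services → 9.25% + 1.75% transit = 11% → £6.8475
Pet grooming £41.76: taxable services → 9.25% + 1.75% transit = 11% → £4.5936
Acetaminophen (200 ct) £11.66: over-the-counter medication → 0% + 1.5% transit = 1.5% → £0.1749
Vitamin D (90 ct) £17.90: over-the-counter medication → 0% + 1.5% transit = 1.5% → £0.2685
Adhesive bandages £6.54: over-the-counter medication → 0% + 1.5% transit = 1.5% → £0.0981
Shoe repair £28.47: taxable services → 9.25% + 1.75% transit = 11% → £3.1317
Garment alterations £46.53: taxable services → 9.25% + 1.75% transit = 11% → £5.1183
Watch battery replacement £15.82: taxable services → 9.25% + 1.75% transit = 11% → £1.7402
Dry cleaning (3 garments) £17.29: taxable services → 9.25% + 1.75% transit = 11% → £1.9019
Antacid chews £10.12: over-the-counter medication → 0% + 1.5% transit = 1.5% → £0.1518
Basic car wash £15.20: taxable services → 9.25% + 1.75% transit = 11% → £1.672
First-aid kit £22.45: over-the-counter medication → 0% + 1.5% transit = 1.5% → £0.33675
Subtotal = £295.99; unrounded tax = £26.03525 → £26.04; total due = £322.03

£322.03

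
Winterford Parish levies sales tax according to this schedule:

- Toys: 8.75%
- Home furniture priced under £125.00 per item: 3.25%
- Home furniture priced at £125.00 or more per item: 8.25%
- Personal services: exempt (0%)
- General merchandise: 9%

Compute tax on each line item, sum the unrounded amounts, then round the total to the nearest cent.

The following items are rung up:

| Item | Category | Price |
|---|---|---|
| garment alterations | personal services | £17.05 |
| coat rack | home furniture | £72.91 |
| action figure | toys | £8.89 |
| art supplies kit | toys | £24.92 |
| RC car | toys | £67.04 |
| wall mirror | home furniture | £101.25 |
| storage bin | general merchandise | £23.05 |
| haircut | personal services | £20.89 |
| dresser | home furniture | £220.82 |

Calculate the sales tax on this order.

Garment alterations £17.05: personal services → 0% → £0.00
Coat rack £72.91: home furniture, under £125.00 → 3.25% → £2.369575
Action figure £8.89: toys → 8.75% → £0.777875
Art supplies kit £24.92: toys → 8.75% → £2.1805
RC car £67.04: toys → 8.75% → £5.866
Wall mirror £101.25: home furniture, under £125.00 → 3.25% → £3.290625
Storage bin £23.05: general merchandise → 9% → £2.0745
Haircut £20.89: personal services → 0% → £0.00
Dresser £220.82: home furniture, £125.00 or more → 8.25% → £18.21765
Unrounded tax sum = £34.776725 → £34.78

£34.78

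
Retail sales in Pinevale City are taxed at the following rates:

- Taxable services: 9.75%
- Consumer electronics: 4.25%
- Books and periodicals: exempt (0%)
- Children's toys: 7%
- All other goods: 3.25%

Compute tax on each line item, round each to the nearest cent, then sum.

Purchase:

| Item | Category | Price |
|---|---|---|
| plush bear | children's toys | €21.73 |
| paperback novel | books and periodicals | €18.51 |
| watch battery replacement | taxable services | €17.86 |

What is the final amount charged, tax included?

Plush bear €21.73: children's toys → 7% → €1.52
Paperback novel €18.51: books and periodicals → 0% → €0.00
Watch battery replacement €17.86: taxable services → 9.75% → €1.74
Subtotal = €58.10; tax = €3.26; total due = €61.36

€61.36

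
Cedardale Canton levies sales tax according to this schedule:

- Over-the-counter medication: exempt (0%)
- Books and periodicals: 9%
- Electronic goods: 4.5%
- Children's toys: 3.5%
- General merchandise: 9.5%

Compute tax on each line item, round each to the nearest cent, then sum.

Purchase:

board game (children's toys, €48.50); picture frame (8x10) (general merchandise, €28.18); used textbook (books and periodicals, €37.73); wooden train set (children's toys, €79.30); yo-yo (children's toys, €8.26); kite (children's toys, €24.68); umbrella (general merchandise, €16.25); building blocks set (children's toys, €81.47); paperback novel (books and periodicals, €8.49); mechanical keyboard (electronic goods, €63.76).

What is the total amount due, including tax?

Board game €48.50: children's toys → 3.5% → €1.70
Picture frame (8x10) €28.18: general merchandise → 9.5% → €2.68
Used textbook €37.73: books and periodicals → 9% → €3.40
Wooden train set €79.30: children's toys → 3.5% → €2.78
Yo-yo €8.26: children's toys → 3.5% → €0.29
Kite €24.68: children's toys → 3.5% → €0.86
Umbrella €16.25: general merchandise → 9.5% → €1.54
Building blocks set €81.47: children's toys → 3.5% → €2.85
Paperback novel €8.49: books and periodicals → 9% → €0.76
Mechanical keyboard €63.76: electronic goods → 4.5% → €2.87
Subtotal = €396.62; tax = €19.73; total due = €416.35

€416.35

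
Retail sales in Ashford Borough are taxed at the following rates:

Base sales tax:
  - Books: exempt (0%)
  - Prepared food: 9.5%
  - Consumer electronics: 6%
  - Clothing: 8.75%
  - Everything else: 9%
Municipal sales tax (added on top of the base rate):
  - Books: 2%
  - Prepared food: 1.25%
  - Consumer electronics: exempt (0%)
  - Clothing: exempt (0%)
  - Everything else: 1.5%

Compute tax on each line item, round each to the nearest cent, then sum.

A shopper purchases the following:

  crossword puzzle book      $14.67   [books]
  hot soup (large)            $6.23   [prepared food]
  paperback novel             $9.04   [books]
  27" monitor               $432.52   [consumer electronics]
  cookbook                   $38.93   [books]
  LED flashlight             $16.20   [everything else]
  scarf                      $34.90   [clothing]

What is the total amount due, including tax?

$585.11

Crossword puzzle book $14.67: books → 0% + 2% municipal = 2% → $0.29
Hot soup (large) $6.23: prepared food → 9.5% + 1.25% municipal = 10.75% → $0.67
Paperback novel $9.04: books → 0% + 2% municipal = 2% → $0.18
27" monitor $432.52: consumer electronics → 6% + 0% municipal = 6% → $25.95
Cookbook $38.93: books → 0% + 2% municipal = 2% → $0.78
LED flashlight $16.20: everything else → 9% + 1.5% municipal = 10.5% → $1.70
Scarf $34.90: clothing → 8.75% + 0% municipal = 8.75% → $3.05
Subtotal = $552.49; tax = $32.62; total due = $585.11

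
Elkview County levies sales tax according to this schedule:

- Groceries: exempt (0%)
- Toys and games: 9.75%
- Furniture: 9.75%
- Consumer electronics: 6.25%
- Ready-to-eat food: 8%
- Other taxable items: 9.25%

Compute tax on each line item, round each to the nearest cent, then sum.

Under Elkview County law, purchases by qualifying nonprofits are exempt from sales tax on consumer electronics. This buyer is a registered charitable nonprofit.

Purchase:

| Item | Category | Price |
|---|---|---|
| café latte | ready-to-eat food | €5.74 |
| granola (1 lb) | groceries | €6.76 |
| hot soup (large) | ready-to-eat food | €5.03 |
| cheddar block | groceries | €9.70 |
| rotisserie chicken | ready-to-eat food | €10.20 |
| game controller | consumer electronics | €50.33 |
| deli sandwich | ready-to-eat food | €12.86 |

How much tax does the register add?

Café latte €5.74: ready-to-eat food → 8% → €0.46
Granola (1 lb) €6.76: groceries → 0% → €0.00
Hot soup (large) €5.03: ready-to-eat food → 8% → €0.40
Cheddar block €9.70: groceries → 0% → €0.00
Rotisserie chicken €10.20: ready-to-eat food → 8% → €0.82
Game controller €50.33: consumer electronics, buyer-exempt → 0% → €0.00
Deli sandwich €12.86: ready-to-eat food → 8% → €1.03
Total tax = €0.46 + €0.40 + €0.82 + €1.03 = €2.71

€2.71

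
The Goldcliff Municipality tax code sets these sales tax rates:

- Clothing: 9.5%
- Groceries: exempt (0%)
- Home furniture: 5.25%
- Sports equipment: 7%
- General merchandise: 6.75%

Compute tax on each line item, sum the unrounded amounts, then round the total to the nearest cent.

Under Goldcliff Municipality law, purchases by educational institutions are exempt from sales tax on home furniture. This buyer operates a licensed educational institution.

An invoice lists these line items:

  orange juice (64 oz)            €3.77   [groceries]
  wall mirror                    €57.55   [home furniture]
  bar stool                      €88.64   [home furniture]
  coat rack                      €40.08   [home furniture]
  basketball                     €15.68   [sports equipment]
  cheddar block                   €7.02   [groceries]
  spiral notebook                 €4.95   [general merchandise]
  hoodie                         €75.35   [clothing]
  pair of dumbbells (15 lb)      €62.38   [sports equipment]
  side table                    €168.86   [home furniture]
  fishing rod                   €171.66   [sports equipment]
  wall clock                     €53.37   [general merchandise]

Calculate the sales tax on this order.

€28.58

Orange juice (64 oz) €3.77: groceries → 0% → €0.00
Wall mirror €57.55: home furniture, buyer-exempt → 0% → €0.00
Bar stool €88.64: home furniture, buyer-exempt → 0% → €0.00
Coat rack €40.08: home furniture, buyer-exempt → 0% → €0.00
Basketball €15.68: sports equipment → 7% → €1.0976
Cheddar block €7.02: groceries → 0% → €0.00
Spiral notebook €4.95: general merchandise → 6.75% → €0.334125
Hoodie €75.35: clothing → 9.5% → €7.15825
Pair of dumbbells (15 lb) €62.38: sports equipment → 7% → €4.3666
Side table €168.86: home furniture, buyer-exempt → 0% → €0.00
Fishing rod €171.66: sports equipment → 7% → €12.0162
Wall clock €53.37: general merchandise → 6.75% → €3.602475
Unrounded tax sum = €28.57525 → €28.58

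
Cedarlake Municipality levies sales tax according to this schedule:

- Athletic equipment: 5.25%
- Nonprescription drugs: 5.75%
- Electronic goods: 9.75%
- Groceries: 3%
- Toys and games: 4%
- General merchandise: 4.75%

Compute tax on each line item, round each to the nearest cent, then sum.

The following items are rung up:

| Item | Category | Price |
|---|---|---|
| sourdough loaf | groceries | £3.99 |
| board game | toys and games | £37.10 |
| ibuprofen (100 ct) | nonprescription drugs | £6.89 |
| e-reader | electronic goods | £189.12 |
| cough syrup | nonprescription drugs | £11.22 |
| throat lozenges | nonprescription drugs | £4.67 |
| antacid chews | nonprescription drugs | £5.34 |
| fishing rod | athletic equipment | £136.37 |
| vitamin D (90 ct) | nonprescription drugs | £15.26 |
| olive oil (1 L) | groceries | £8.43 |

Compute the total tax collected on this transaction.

£29.96

Sourdough loaf £3.99: groceries → 3% → £0.12
Board game £37.10: toys and games → 4% → £1.48
Ibuprofen (100 ct) £6.89: nonprescription drugs → 5.75% → £0.40
E-reader £189.12: electronic goods → 9.75% → £18.44
Cough syrup £11.22: nonprescription drugs → 5.75% → £0.65
Throat lozenges £4.67: nonprescription drugs → 5.75% → £0.27
Antacid chews £5.34: nonprescription drugs → 5.75% → £0.31
Fishing rod £136.37: athletic equipment → 5.25% → £7.16
Vitamin D (90 ct) £15.26: nonprescription drugs → 5.75% → £0.88
Olive oil (1 L) £8.43: groceries → 3% → £0.25
Total tax = £0.12 + £1.48 + £0.40 + £18.44 + £0.65 + £0.27 + £0.31 + £7.16 + £0.88 + £0.25 = £29.96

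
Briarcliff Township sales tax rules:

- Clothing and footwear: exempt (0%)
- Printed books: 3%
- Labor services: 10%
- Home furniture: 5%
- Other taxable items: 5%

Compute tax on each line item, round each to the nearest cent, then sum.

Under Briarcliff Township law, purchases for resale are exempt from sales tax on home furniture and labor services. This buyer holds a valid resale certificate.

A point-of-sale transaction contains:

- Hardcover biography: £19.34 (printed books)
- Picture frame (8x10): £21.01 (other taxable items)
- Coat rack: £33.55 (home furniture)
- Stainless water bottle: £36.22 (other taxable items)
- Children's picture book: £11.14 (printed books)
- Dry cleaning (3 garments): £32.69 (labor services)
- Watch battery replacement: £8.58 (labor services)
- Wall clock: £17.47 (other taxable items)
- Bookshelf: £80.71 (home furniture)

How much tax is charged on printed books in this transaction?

£0.91

Hardcover biography £19.34: printed books → 3% → £0.58
Children's picture book £11.14: printed books → 3% → £0.33
Tax on printed books = £0.58 + £0.33 = £0.91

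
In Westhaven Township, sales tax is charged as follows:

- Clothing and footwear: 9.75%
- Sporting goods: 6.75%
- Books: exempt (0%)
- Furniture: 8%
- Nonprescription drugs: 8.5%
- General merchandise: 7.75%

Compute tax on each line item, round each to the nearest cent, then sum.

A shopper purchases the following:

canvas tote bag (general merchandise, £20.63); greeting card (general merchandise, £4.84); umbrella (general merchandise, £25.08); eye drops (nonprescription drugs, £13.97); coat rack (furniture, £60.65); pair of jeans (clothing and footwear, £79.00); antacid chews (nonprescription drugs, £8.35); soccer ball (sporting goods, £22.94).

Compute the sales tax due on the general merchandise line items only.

£3.92

Canvas tote bag £20.63: general merchandise → 7.75% → £1.60
Greeting card £4.84: general merchandise → 7.75% → £0.38
Umbrella £25.08: general merchandise → 7.75% → £1.94
Tax on general merchandise = £1.60 + £0.38 + £1.94 = £3.92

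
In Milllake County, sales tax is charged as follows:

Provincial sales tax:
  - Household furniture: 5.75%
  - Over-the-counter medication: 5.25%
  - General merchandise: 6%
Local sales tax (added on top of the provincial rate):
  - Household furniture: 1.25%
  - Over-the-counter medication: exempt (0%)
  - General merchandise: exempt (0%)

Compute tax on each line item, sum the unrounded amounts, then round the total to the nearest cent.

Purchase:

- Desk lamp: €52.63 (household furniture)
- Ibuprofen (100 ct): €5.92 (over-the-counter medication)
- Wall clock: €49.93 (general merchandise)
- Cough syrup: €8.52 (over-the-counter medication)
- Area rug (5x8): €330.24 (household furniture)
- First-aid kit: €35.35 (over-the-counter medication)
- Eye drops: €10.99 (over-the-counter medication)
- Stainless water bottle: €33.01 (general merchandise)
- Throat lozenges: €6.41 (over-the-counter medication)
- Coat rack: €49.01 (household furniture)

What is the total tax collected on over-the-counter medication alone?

Ibuprofen (100 ct) €5.92: over-the-counter medication → 5.25% + 0% local = 5.25% → €0.3108
Cough syrup €8.52: over-the-counter medication → 5.25% + 0% local = 5.25% → €0.4473
First-aid kit €35.35: over-the-counter medication → 5.25% + 0% local = 5.25% → €1.855875
Eye drops €10.99: over-the-counter medication → 5.25% + 0% local = 5.25% → €0.576975
Throat lozenges €6.41: over-the-counter medication → 5.25% + 0% local = 5.25% → €0.336525
Tax on over-the-counter medication: unrounded sum = €3.527475 → €3.53

€3.53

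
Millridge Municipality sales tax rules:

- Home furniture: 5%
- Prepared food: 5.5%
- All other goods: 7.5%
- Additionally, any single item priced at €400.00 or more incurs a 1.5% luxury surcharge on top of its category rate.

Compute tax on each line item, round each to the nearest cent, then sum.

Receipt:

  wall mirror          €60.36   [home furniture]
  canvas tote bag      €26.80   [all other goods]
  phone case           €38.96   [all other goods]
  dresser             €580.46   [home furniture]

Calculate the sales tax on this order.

Wall mirror €60.36: home furniture → 5% → €3.02
Canvas tote bag €26.80: all other goods → 7.5% → €2.01
Phone case €38.96: all other goods → 7.5% → €2.92
Dresser €580.46: home furniture → 5% + 1.5% surcharge = 6.5% → €37.73
Total tax = €3.02 + €2.01 + €2.92 + €37.73 = €45.68

€45.68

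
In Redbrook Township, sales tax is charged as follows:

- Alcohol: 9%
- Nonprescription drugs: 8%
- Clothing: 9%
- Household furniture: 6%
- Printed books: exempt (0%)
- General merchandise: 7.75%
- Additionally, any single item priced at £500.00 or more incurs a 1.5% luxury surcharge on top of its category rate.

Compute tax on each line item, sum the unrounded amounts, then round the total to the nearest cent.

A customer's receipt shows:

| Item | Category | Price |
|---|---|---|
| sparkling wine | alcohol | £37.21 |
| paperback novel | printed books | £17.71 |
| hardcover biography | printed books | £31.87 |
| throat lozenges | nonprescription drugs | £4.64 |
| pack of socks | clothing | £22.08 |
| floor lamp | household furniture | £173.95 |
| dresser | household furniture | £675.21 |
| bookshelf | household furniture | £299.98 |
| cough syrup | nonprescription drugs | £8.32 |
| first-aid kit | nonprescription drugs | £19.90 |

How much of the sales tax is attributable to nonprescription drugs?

£2.63

Throat lozenges £4.64: nonprescription drugs → 8% → £0.3712
Cough syrup £8.32: nonprescription drugs → 8% → £0.6656
First-aid kit £19.90: nonprescription drugs → 8% → £1.592
Tax on nonprescription drugs: unrounded sum = £2.6288 → £2.63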